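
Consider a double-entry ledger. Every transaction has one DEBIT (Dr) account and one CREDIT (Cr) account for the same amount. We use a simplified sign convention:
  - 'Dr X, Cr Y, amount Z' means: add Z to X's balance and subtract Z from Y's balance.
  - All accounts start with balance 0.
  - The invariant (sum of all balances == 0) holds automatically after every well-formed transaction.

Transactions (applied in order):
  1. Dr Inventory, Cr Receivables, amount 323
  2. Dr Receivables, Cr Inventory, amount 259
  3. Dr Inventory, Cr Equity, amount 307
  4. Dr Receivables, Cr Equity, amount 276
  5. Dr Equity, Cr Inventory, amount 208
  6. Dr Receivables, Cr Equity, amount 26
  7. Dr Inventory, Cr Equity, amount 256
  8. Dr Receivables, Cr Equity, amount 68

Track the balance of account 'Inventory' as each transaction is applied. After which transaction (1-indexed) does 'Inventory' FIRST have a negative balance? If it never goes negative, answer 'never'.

After txn 1: Inventory=323
After txn 2: Inventory=64
After txn 3: Inventory=371
After txn 4: Inventory=371
After txn 5: Inventory=163
After txn 6: Inventory=163
After txn 7: Inventory=419
After txn 8: Inventory=419

Answer: never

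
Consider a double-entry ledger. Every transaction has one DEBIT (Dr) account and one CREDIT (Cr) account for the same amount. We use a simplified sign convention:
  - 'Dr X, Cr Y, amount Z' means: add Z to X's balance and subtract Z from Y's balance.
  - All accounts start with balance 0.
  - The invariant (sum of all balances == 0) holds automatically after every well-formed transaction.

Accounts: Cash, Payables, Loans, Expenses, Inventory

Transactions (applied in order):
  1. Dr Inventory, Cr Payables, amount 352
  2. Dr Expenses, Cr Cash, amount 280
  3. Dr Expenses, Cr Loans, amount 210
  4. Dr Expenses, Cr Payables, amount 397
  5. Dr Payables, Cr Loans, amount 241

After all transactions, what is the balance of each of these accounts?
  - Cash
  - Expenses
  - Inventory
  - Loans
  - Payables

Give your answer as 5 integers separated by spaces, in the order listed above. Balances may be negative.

Answer: -280 887 352 -451 -508

Derivation:
After txn 1 (Dr Inventory, Cr Payables, amount 352): Inventory=352 Payables=-352
After txn 2 (Dr Expenses, Cr Cash, amount 280): Cash=-280 Expenses=280 Inventory=352 Payables=-352
After txn 3 (Dr Expenses, Cr Loans, amount 210): Cash=-280 Expenses=490 Inventory=352 Loans=-210 Payables=-352
After txn 4 (Dr Expenses, Cr Payables, amount 397): Cash=-280 Expenses=887 Inventory=352 Loans=-210 Payables=-749
After txn 5 (Dr Payables, Cr Loans, amount 241): Cash=-280 Expenses=887 Inventory=352 Loans=-451 Payables=-508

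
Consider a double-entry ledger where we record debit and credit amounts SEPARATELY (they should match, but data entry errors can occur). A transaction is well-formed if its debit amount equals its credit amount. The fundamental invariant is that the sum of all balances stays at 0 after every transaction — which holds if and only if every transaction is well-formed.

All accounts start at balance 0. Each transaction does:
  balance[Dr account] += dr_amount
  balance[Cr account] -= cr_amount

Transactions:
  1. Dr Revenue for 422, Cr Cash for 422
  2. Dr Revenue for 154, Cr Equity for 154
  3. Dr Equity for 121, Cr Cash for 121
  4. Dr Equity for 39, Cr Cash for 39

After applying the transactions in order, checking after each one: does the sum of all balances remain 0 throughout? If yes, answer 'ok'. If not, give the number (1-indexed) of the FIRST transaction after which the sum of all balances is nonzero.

Answer: ok

Derivation:
After txn 1: dr=422 cr=422 sum_balances=0
After txn 2: dr=154 cr=154 sum_balances=0
After txn 3: dr=121 cr=121 sum_balances=0
After txn 4: dr=39 cr=39 sum_balances=0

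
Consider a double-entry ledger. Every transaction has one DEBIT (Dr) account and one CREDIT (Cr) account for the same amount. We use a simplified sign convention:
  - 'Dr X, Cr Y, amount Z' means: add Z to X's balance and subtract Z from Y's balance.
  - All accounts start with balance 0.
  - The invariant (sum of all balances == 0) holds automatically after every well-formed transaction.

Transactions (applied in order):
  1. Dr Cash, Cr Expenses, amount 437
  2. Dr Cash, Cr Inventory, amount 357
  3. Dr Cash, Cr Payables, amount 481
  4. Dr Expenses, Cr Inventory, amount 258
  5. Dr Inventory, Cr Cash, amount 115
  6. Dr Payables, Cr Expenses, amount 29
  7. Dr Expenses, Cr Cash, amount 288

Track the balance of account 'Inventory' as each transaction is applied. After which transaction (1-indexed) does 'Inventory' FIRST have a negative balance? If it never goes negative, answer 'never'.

Answer: 2

Derivation:
After txn 1: Inventory=0
After txn 2: Inventory=-357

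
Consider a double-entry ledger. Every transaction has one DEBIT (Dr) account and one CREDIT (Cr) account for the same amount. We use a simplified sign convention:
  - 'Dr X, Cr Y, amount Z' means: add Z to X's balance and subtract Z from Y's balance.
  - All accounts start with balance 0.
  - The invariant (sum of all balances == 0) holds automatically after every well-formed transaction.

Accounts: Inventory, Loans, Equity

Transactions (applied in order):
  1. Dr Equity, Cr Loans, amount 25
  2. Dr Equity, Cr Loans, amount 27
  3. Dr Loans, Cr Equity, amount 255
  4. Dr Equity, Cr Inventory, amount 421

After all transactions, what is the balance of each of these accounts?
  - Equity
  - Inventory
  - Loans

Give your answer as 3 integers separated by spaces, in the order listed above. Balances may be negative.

Answer: 218 -421 203

Derivation:
After txn 1 (Dr Equity, Cr Loans, amount 25): Equity=25 Loans=-25
After txn 2 (Dr Equity, Cr Loans, amount 27): Equity=52 Loans=-52
After txn 3 (Dr Loans, Cr Equity, amount 255): Equity=-203 Loans=203
After txn 4 (Dr Equity, Cr Inventory, amount 421): Equity=218 Inventory=-421 Loans=203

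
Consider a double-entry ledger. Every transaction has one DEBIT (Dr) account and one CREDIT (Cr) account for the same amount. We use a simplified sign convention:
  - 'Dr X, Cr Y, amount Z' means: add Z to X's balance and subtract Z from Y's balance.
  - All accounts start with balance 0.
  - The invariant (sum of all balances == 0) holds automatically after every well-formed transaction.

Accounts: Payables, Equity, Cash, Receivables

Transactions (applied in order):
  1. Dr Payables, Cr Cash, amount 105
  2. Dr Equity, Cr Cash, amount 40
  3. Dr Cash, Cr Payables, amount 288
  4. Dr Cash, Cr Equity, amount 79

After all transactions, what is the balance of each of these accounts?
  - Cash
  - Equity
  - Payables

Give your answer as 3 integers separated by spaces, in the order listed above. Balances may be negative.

Answer: 222 -39 -183

Derivation:
After txn 1 (Dr Payables, Cr Cash, amount 105): Cash=-105 Payables=105
After txn 2 (Dr Equity, Cr Cash, amount 40): Cash=-145 Equity=40 Payables=105
After txn 3 (Dr Cash, Cr Payables, amount 288): Cash=143 Equity=40 Payables=-183
After txn 4 (Dr Cash, Cr Equity, amount 79): Cash=222 Equity=-39 Payables=-183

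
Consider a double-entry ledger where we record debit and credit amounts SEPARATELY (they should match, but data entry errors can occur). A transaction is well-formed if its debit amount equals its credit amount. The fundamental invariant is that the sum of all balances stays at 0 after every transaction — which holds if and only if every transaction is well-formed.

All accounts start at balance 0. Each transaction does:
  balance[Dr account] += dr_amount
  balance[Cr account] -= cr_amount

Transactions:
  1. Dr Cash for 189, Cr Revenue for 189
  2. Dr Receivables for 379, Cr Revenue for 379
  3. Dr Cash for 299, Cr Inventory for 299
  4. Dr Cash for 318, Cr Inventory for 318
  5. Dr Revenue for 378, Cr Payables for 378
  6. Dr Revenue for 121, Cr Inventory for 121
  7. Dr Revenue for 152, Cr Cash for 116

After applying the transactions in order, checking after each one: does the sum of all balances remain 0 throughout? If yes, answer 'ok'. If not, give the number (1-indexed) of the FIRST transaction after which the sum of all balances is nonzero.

Answer: 7

Derivation:
After txn 1: dr=189 cr=189 sum_balances=0
After txn 2: dr=379 cr=379 sum_balances=0
After txn 3: dr=299 cr=299 sum_balances=0
After txn 4: dr=318 cr=318 sum_balances=0
After txn 5: dr=378 cr=378 sum_balances=0
After txn 6: dr=121 cr=121 sum_balances=0
After txn 7: dr=152 cr=116 sum_balances=36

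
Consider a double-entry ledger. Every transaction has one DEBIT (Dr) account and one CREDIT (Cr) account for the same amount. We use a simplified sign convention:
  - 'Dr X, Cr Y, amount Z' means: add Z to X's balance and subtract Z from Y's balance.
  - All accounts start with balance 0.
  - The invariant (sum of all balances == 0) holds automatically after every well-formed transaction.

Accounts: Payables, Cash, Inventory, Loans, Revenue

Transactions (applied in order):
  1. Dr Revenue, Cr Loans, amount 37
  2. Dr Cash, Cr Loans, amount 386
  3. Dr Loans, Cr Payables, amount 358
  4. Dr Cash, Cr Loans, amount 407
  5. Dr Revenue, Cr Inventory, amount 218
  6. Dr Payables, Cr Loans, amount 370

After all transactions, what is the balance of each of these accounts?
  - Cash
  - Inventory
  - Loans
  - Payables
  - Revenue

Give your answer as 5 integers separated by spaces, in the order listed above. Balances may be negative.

After txn 1 (Dr Revenue, Cr Loans, amount 37): Loans=-37 Revenue=37
After txn 2 (Dr Cash, Cr Loans, amount 386): Cash=386 Loans=-423 Revenue=37
After txn 3 (Dr Loans, Cr Payables, amount 358): Cash=386 Loans=-65 Payables=-358 Revenue=37
After txn 4 (Dr Cash, Cr Loans, amount 407): Cash=793 Loans=-472 Payables=-358 Revenue=37
After txn 5 (Dr Revenue, Cr Inventory, amount 218): Cash=793 Inventory=-218 Loans=-472 Payables=-358 Revenue=255
After txn 6 (Dr Payables, Cr Loans, amount 370): Cash=793 Inventory=-218 Loans=-842 Payables=12 Revenue=255

Answer: 793 -218 -842 12 255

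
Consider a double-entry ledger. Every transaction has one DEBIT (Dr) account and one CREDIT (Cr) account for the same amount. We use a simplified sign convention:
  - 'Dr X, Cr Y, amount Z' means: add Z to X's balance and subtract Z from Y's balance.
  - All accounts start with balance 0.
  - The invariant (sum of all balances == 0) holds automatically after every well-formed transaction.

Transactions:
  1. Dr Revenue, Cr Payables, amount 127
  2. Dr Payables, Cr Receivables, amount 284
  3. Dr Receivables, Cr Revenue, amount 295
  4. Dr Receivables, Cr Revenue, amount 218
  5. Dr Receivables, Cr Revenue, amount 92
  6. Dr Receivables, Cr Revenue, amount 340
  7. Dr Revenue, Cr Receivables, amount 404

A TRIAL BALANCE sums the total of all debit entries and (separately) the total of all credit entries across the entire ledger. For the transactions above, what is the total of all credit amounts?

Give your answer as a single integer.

Answer: 1760

Derivation:
Txn 1: credit+=127
Txn 2: credit+=284
Txn 3: credit+=295
Txn 4: credit+=218
Txn 5: credit+=92
Txn 6: credit+=340
Txn 7: credit+=404
Total credits = 1760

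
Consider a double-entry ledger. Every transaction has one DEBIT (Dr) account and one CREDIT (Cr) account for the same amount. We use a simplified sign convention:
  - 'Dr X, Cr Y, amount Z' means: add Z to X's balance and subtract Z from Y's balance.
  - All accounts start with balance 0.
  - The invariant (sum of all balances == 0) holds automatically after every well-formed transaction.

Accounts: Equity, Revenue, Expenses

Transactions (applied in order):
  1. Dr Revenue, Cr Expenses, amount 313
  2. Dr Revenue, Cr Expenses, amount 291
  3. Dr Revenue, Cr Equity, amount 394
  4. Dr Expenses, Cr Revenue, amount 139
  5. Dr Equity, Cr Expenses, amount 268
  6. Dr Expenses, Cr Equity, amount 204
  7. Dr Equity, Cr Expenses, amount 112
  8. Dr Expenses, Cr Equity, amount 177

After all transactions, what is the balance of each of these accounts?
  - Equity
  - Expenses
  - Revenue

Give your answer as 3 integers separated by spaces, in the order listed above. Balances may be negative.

After txn 1 (Dr Revenue, Cr Expenses, amount 313): Expenses=-313 Revenue=313
After txn 2 (Dr Revenue, Cr Expenses, amount 291): Expenses=-604 Revenue=604
After txn 3 (Dr Revenue, Cr Equity, amount 394): Equity=-394 Expenses=-604 Revenue=998
After txn 4 (Dr Expenses, Cr Revenue, amount 139): Equity=-394 Expenses=-465 Revenue=859
After txn 5 (Dr Equity, Cr Expenses, amount 268): Equity=-126 Expenses=-733 Revenue=859
After txn 6 (Dr Expenses, Cr Equity, amount 204): Equity=-330 Expenses=-529 Revenue=859
After txn 7 (Dr Equity, Cr Expenses, amount 112): Equity=-218 Expenses=-641 Revenue=859
After txn 8 (Dr Expenses, Cr Equity, amount 177): Equity=-395 Expenses=-464 Revenue=859

Answer: -395 -464 859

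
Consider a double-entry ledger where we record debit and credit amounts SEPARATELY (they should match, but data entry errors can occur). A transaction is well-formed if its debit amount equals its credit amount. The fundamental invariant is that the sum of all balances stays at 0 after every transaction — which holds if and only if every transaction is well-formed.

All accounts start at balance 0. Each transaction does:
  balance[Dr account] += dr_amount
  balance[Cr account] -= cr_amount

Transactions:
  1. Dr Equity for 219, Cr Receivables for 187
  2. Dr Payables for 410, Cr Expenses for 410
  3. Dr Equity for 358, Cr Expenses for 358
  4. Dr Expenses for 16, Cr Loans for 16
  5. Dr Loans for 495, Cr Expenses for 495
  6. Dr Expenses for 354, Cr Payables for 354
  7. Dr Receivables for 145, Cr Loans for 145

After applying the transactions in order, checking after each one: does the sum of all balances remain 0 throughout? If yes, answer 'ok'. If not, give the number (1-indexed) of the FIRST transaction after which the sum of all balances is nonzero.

Answer: 1

Derivation:
After txn 1: dr=219 cr=187 sum_balances=32
After txn 2: dr=410 cr=410 sum_balances=32
After txn 3: dr=358 cr=358 sum_balances=32
After txn 4: dr=16 cr=16 sum_balances=32
After txn 5: dr=495 cr=495 sum_balances=32
After txn 6: dr=354 cr=354 sum_balances=32
After txn 7: dr=145 cr=145 sum_balances=32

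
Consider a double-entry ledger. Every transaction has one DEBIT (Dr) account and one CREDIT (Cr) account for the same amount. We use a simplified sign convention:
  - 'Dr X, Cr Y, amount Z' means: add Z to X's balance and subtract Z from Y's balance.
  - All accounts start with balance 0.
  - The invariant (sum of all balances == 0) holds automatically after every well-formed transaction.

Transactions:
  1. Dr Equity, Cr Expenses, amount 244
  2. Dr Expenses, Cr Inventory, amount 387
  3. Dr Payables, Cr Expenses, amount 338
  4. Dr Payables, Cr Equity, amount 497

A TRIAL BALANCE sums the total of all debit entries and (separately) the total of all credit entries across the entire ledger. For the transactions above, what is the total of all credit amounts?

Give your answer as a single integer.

Txn 1: credit+=244
Txn 2: credit+=387
Txn 3: credit+=338
Txn 4: credit+=497
Total credits = 1466

Answer: 1466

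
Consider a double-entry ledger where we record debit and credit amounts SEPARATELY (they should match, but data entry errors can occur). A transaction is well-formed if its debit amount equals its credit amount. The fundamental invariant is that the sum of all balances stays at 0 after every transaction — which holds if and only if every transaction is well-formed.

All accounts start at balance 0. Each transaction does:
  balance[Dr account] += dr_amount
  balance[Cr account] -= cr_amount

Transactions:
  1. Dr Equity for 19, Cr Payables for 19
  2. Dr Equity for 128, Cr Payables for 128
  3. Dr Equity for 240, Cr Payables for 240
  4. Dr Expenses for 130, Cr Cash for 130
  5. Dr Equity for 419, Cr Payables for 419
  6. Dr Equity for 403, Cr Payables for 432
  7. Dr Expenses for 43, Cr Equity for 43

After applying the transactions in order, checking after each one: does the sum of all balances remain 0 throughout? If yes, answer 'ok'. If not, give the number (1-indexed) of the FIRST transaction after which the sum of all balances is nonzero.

After txn 1: dr=19 cr=19 sum_balances=0
After txn 2: dr=128 cr=128 sum_balances=0
After txn 3: dr=240 cr=240 sum_balances=0
After txn 4: dr=130 cr=130 sum_balances=0
After txn 5: dr=419 cr=419 sum_balances=0
After txn 6: dr=403 cr=432 sum_balances=-29
After txn 7: dr=43 cr=43 sum_balances=-29

Answer: 6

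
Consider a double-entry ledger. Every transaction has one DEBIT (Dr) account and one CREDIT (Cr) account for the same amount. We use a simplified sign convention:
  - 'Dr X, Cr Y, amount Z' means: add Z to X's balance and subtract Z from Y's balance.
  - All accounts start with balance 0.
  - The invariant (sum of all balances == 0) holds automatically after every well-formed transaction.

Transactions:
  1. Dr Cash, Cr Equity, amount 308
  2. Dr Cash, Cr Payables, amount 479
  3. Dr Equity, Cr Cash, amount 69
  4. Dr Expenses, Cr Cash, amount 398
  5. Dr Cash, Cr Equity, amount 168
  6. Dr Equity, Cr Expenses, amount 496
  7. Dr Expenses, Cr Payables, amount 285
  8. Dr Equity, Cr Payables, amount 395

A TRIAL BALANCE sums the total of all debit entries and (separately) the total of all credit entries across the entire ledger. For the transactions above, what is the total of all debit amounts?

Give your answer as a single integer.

Txn 1: debit+=308
Txn 2: debit+=479
Txn 3: debit+=69
Txn 4: debit+=398
Txn 5: debit+=168
Txn 6: debit+=496
Txn 7: debit+=285
Txn 8: debit+=395
Total debits = 2598

Answer: 2598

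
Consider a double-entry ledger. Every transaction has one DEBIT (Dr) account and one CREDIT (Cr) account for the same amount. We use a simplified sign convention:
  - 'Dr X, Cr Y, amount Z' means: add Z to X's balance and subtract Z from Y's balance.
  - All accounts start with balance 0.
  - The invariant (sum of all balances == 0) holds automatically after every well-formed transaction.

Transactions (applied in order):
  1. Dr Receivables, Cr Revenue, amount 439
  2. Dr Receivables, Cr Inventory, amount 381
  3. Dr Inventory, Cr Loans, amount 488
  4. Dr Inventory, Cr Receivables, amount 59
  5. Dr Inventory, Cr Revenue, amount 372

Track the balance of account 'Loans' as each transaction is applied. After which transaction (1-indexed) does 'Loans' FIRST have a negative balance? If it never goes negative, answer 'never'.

After txn 1: Loans=0
After txn 2: Loans=0
After txn 3: Loans=-488

Answer: 3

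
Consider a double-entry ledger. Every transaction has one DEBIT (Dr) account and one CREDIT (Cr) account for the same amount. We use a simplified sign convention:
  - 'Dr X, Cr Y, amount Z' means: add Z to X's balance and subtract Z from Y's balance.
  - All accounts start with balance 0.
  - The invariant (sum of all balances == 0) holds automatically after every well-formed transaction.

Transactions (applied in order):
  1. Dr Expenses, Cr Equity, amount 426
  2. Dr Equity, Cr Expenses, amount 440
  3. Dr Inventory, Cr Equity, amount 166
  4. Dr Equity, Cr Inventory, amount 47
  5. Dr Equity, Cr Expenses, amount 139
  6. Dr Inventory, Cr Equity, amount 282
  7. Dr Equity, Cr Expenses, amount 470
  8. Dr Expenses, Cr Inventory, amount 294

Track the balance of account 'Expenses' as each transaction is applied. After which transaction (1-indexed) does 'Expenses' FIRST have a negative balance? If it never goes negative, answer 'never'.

Answer: 2

Derivation:
After txn 1: Expenses=426
After txn 2: Expenses=-14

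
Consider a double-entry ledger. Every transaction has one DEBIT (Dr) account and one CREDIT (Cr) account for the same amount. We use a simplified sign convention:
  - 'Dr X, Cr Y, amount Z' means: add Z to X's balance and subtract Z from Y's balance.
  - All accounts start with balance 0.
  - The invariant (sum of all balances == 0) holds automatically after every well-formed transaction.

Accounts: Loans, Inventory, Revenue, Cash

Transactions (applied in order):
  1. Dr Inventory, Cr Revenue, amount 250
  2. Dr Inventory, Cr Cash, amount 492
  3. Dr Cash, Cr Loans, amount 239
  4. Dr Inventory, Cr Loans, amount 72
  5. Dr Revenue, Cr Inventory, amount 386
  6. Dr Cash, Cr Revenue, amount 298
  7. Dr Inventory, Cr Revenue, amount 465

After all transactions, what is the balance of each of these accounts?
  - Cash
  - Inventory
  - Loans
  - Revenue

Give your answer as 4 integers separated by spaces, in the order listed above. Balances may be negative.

After txn 1 (Dr Inventory, Cr Revenue, amount 250): Inventory=250 Revenue=-250
After txn 2 (Dr Inventory, Cr Cash, amount 492): Cash=-492 Inventory=742 Revenue=-250
After txn 3 (Dr Cash, Cr Loans, amount 239): Cash=-253 Inventory=742 Loans=-239 Revenue=-250
After txn 4 (Dr Inventory, Cr Loans, amount 72): Cash=-253 Inventory=814 Loans=-311 Revenue=-250
After txn 5 (Dr Revenue, Cr Inventory, amount 386): Cash=-253 Inventory=428 Loans=-311 Revenue=136
After txn 6 (Dr Cash, Cr Revenue, amount 298): Cash=45 Inventory=428 Loans=-311 Revenue=-162
After txn 7 (Dr Inventory, Cr Revenue, amount 465): Cash=45 Inventory=893 Loans=-311 Revenue=-627

Answer: 45 893 -311 -627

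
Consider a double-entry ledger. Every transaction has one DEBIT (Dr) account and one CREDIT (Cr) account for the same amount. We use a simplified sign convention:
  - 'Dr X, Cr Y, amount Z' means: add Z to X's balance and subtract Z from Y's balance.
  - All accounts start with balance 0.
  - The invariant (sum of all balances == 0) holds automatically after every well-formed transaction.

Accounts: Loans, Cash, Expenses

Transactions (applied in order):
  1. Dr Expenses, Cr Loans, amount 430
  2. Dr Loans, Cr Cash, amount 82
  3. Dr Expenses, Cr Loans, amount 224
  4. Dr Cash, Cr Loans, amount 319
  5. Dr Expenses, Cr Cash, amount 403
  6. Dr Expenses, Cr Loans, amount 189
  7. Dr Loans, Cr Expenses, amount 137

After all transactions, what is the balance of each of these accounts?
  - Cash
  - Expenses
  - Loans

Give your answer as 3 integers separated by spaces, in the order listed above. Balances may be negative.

After txn 1 (Dr Expenses, Cr Loans, amount 430): Expenses=430 Loans=-430
After txn 2 (Dr Loans, Cr Cash, amount 82): Cash=-82 Expenses=430 Loans=-348
After txn 3 (Dr Expenses, Cr Loans, amount 224): Cash=-82 Expenses=654 Loans=-572
After txn 4 (Dr Cash, Cr Loans, amount 319): Cash=237 Expenses=654 Loans=-891
After txn 5 (Dr Expenses, Cr Cash, amount 403): Cash=-166 Expenses=1057 Loans=-891
After txn 6 (Dr Expenses, Cr Loans, amount 189): Cash=-166 Expenses=1246 Loans=-1080
After txn 7 (Dr Loans, Cr Expenses, amount 137): Cash=-166 Expenses=1109 Loans=-943

Answer: -166 1109 -943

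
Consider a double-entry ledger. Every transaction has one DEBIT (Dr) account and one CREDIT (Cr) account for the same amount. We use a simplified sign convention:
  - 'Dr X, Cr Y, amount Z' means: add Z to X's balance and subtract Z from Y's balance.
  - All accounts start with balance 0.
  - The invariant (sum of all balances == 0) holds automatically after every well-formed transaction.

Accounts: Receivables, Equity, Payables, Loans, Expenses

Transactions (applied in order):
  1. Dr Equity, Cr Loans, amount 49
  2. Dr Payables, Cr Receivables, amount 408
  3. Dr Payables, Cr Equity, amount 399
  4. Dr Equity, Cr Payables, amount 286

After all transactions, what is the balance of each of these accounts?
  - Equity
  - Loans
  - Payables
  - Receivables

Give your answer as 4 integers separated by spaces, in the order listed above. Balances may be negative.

After txn 1 (Dr Equity, Cr Loans, amount 49): Equity=49 Loans=-49
After txn 2 (Dr Payables, Cr Receivables, amount 408): Equity=49 Loans=-49 Payables=408 Receivables=-408
After txn 3 (Dr Payables, Cr Equity, amount 399): Equity=-350 Loans=-49 Payables=807 Receivables=-408
After txn 4 (Dr Equity, Cr Payables, amount 286): Equity=-64 Loans=-49 Payables=521 Receivables=-408

Answer: -64 -49 521 -408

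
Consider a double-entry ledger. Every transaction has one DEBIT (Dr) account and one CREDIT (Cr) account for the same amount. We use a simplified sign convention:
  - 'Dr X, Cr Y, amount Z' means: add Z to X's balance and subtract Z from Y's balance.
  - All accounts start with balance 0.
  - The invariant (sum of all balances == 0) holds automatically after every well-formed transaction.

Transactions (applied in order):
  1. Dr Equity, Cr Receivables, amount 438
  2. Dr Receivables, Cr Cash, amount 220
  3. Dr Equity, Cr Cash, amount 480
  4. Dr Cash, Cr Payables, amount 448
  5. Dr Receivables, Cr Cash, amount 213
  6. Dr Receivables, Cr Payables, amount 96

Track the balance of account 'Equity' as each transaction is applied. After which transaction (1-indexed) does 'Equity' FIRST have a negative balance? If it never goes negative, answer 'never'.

After txn 1: Equity=438
After txn 2: Equity=438
After txn 3: Equity=918
After txn 4: Equity=918
After txn 5: Equity=918
After txn 6: Equity=918

Answer: never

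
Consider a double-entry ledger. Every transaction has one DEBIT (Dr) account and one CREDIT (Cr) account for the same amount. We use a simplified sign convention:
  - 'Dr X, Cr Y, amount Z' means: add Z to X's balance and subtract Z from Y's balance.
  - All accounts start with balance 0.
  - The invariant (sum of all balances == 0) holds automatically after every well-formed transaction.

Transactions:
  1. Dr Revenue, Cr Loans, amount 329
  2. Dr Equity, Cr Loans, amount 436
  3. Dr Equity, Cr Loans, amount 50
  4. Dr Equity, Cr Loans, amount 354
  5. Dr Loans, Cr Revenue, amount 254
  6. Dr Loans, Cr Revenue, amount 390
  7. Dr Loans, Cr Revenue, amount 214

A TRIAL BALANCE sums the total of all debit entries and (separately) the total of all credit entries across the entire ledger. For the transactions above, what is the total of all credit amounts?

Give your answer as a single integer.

Txn 1: credit+=329
Txn 2: credit+=436
Txn 3: credit+=50
Txn 4: credit+=354
Txn 5: credit+=254
Txn 6: credit+=390
Txn 7: credit+=214
Total credits = 2027

Answer: 2027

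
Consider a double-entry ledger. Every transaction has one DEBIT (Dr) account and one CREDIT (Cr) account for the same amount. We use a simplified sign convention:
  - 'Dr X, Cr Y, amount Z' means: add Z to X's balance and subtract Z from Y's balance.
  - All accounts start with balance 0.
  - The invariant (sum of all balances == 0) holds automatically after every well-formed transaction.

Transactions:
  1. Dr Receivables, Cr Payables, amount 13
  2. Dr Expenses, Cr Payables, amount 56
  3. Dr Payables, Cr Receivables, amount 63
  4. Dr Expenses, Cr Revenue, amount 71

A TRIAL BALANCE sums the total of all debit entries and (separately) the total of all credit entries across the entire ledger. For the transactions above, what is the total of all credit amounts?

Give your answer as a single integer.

Txn 1: credit+=13
Txn 2: credit+=56
Txn 3: credit+=63
Txn 4: credit+=71
Total credits = 203

Answer: 203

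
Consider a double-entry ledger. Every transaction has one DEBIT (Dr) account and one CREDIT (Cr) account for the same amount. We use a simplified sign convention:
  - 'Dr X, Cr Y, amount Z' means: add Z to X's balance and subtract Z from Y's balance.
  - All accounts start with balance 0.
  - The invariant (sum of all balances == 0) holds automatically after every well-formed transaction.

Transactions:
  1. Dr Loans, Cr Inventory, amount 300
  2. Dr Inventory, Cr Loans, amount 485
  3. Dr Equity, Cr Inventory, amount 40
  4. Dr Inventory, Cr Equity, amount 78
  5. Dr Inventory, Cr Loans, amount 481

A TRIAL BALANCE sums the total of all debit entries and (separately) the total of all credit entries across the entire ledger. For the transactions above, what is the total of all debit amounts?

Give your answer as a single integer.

Answer: 1384

Derivation:
Txn 1: debit+=300
Txn 2: debit+=485
Txn 3: debit+=40
Txn 4: debit+=78
Txn 5: debit+=481
Total debits = 1384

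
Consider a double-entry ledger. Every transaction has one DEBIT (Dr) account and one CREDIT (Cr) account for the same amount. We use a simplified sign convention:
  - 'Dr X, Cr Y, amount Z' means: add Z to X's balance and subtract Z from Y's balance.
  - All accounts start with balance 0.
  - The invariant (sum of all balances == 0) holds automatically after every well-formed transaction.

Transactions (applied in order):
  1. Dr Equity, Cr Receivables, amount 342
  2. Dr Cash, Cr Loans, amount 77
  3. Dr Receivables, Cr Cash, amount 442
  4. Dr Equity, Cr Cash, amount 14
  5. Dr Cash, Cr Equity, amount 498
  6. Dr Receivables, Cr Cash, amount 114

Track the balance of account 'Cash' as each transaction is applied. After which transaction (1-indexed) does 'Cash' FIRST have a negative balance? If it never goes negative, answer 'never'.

After txn 1: Cash=0
After txn 2: Cash=77
After txn 3: Cash=-365

Answer: 3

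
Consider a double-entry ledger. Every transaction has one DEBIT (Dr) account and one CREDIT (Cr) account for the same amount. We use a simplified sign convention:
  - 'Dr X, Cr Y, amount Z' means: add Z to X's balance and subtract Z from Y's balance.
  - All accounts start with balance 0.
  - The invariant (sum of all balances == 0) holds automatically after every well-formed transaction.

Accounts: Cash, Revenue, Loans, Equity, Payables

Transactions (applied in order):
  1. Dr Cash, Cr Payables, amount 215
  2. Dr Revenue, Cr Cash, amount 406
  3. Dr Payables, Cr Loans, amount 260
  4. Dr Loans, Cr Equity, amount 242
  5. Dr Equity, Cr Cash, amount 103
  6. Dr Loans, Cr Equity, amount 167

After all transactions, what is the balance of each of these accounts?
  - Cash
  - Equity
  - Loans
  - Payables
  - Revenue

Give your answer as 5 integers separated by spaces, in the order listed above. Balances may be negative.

After txn 1 (Dr Cash, Cr Payables, amount 215): Cash=215 Payables=-215
After txn 2 (Dr Revenue, Cr Cash, amount 406): Cash=-191 Payables=-215 Revenue=406
After txn 3 (Dr Payables, Cr Loans, amount 260): Cash=-191 Loans=-260 Payables=45 Revenue=406
After txn 4 (Dr Loans, Cr Equity, amount 242): Cash=-191 Equity=-242 Loans=-18 Payables=45 Revenue=406
After txn 5 (Dr Equity, Cr Cash, amount 103): Cash=-294 Equity=-139 Loans=-18 Payables=45 Revenue=406
After txn 6 (Dr Loans, Cr Equity, amount 167): Cash=-294 Equity=-306 Loans=149 Payables=45 Revenue=406

Answer: -294 -306 149 45 406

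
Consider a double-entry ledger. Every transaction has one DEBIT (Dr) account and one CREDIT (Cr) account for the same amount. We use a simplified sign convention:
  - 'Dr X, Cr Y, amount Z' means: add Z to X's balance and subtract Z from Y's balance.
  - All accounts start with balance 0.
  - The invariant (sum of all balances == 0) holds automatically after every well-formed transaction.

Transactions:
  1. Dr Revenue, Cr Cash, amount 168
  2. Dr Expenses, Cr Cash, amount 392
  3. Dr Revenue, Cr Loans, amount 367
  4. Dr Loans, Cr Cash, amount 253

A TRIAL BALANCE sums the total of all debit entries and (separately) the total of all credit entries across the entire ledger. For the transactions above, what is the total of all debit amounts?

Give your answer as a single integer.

Answer: 1180

Derivation:
Txn 1: debit+=168
Txn 2: debit+=392
Txn 3: debit+=367
Txn 4: debit+=253
Total debits = 1180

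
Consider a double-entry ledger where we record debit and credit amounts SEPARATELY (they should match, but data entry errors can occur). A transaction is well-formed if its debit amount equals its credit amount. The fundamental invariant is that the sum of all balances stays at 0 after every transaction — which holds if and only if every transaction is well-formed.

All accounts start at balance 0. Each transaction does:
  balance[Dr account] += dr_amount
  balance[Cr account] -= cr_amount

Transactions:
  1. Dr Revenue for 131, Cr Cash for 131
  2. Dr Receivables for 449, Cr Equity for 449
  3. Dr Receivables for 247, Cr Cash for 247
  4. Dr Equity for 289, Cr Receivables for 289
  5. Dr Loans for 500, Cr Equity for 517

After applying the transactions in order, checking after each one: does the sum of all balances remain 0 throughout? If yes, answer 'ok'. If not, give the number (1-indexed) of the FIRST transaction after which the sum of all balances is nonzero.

After txn 1: dr=131 cr=131 sum_balances=0
After txn 2: dr=449 cr=449 sum_balances=0
After txn 3: dr=247 cr=247 sum_balances=0
After txn 4: dr=289 cr=289 sum_balances=0
After txn 5: dr=500 cr=517 sum_balances=-17

Answer: 5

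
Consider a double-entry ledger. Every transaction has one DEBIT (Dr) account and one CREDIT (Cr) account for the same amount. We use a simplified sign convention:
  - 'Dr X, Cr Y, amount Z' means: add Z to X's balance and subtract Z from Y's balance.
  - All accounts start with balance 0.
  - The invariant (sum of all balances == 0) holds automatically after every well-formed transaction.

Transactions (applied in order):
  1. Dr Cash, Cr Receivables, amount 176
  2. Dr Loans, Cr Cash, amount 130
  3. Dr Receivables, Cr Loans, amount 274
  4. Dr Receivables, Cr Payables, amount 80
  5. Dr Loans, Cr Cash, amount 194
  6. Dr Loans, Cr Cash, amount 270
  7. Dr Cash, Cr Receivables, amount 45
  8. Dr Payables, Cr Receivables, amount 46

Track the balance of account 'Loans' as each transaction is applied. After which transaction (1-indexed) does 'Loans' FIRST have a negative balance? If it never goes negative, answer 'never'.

Answer: 3

Derivation:
After txn 1: Loans=0
After txn 2: Loans=130
After txn 3: Loans=-144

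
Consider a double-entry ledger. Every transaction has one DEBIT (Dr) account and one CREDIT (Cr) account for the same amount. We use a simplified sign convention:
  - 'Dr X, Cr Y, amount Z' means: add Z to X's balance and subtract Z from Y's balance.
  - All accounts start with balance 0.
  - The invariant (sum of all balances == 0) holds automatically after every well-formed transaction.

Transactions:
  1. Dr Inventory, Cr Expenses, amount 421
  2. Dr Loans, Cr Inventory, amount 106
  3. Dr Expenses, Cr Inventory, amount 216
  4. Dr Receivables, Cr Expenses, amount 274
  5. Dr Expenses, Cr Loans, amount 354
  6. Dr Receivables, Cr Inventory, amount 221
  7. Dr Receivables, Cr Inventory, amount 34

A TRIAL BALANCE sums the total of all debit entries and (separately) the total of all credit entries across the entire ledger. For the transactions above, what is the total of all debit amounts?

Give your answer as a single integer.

Answer: 1626

Derivation:
Txn 1: debit+=421
Txn 2: debit+=106
Txn 3: debit+=216
Txn 4: debit+=274
Txn 5: debit+=354
Txn 6: debit+=221
Txn 7: debit+=34
Total debits = 1626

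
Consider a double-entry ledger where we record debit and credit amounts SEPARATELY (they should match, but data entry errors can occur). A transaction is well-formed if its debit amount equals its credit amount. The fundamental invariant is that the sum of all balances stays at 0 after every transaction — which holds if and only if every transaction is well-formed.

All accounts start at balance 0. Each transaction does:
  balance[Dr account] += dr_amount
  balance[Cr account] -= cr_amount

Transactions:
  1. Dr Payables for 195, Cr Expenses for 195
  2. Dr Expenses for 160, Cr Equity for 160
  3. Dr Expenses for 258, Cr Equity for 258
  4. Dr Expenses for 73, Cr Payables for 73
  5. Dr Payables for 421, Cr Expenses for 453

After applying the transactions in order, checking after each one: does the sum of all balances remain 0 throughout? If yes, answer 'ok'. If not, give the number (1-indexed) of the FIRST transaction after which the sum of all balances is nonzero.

Answer: 5

Derivation:
After txn 1: dr=195 cr=195 sum_balances=0
After txn 2: dr=160 cr=160 sum_balances=0
After txn 3: dr=258 cr=258 sum_balances=0
After txn 4: dr=73 cr=73 sum_balances=0
After txn 5: dr=421 cr=453 sum_balances=-32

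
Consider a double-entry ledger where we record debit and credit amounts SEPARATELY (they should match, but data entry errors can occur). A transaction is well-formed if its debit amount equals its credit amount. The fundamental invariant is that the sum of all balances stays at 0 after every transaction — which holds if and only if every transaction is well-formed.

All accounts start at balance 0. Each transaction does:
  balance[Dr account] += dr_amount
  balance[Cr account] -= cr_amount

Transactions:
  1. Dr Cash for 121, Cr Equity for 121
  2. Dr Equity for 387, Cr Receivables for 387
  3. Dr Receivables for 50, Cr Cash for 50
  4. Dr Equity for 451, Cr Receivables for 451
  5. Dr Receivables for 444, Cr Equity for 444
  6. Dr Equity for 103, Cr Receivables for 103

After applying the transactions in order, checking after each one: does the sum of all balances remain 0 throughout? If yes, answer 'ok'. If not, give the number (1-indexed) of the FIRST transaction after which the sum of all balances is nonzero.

After txn 1: dr=121 cr=121 sum_balances=0
After txn 2: dr=387 cr=387 sum_balances=0
After txn 3: dr=50 cr=50 sum_balances=0
After txn 4: dr=451 cr=451 sum_balances=0
After txn 5: dr=444 cr=444 sum_balances=0
After txn 6: dr=103 cr=103 sum_balances=0

Answer: ok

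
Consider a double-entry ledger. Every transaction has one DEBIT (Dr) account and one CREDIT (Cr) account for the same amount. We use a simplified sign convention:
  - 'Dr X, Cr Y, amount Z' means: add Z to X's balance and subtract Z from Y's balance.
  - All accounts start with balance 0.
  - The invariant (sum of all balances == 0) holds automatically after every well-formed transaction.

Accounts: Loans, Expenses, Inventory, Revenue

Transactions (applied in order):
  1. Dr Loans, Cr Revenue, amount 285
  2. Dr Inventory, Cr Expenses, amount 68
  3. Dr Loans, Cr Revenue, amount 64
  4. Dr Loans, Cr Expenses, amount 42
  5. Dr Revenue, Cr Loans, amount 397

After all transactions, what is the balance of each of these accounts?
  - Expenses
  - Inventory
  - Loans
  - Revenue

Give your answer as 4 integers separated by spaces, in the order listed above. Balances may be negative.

After txn 1 (Dr Loans, Cr Revenue, amount 285): Loans=285 Revenue=-285
After txn 2 (Dr Inventory, Cr Expenses, amount 68): Expenses=-68 Inventory=68 Loans=285 Revenue=-285
After txn 3 (Dr Loans, Cr Revenue, amount 64): Expenses=-68 Inventory=68 Loans=349 Revenue=-349
After txn 4 (Dr Loans, Cr Expenses, amount 42): Expenses=-110 Inventory=68 Loans=391 Revenue=-349
After txn 5 (Dr Revenue, Cr Loans, amount 397): Expenses=-110 Inventory=68 Loans=-6 Revenue=48

Answer: -110 68 -6 48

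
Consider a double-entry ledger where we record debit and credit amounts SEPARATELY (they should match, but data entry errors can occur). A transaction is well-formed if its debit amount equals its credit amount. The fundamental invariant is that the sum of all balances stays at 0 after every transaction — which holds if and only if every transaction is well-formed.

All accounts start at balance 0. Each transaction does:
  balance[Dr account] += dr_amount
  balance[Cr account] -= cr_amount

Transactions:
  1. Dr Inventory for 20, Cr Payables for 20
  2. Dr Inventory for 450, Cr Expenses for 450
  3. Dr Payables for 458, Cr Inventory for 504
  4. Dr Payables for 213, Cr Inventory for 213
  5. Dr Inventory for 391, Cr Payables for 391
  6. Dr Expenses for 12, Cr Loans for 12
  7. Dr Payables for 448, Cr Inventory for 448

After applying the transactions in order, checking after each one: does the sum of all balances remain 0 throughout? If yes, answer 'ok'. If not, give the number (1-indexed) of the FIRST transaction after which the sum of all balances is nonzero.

Answer: 3

Derivation:
After txn 1: dr=20 cr=20 sum_balances=0
After txn 2: dr=450 cr=450 sum_balances=0
After txn 3: dr=458 cr=504 sum_balances=-46
After txn 4: dr=213 cr=213 sum_balances=-46
After txn 5: dr=391 cr=391 sum_balances=-46
After txn 6: dr=12 cr=12 sum_balances=-46
After txn 7: dr=448 cr=448 sum_balances=-46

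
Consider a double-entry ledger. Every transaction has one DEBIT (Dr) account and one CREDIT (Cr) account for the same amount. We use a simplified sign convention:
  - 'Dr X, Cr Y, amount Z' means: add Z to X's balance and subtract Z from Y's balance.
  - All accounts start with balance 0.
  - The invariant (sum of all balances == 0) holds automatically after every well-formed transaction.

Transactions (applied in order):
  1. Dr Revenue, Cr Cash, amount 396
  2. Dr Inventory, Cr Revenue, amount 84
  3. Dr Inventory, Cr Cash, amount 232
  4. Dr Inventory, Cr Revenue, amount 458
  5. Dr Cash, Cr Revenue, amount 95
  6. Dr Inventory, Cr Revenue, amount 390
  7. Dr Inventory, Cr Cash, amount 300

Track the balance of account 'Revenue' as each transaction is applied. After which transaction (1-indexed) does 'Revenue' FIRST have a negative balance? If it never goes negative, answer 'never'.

Answer: 4

Derivation:
After txn 1: Revenue=396
After txn 2: Revenue=312
After txn 3: Revenue=312
After txn 4: Revenue=-146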